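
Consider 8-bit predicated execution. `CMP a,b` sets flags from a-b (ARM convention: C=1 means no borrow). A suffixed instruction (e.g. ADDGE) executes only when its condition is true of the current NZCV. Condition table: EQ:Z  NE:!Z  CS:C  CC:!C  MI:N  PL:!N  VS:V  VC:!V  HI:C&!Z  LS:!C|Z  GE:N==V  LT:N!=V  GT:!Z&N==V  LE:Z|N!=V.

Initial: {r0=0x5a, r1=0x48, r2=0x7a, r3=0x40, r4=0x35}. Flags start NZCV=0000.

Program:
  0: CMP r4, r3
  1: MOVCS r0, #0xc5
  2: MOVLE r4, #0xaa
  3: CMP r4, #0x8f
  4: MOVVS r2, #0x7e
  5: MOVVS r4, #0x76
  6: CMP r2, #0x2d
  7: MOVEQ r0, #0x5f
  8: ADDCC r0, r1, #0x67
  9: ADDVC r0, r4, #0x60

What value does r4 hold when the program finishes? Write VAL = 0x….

[0] flags=1000 → (cmp)
[1] flags=1000 CS?F → skip
[2] flags=1000 LE?T → r4=0xaa
[3] flags=0010 → (cmp)
[4] flags=0010 VS?F → skip
[5] flags=0010 VS?F → skip
[6] flags=0010 → (cmp)
[7] flags=0010 EQ?F → skip
[8] flags=0010 CC?F → skip
[9] flags=0010 VC?T → r0=0x0a

VAL = 0xaa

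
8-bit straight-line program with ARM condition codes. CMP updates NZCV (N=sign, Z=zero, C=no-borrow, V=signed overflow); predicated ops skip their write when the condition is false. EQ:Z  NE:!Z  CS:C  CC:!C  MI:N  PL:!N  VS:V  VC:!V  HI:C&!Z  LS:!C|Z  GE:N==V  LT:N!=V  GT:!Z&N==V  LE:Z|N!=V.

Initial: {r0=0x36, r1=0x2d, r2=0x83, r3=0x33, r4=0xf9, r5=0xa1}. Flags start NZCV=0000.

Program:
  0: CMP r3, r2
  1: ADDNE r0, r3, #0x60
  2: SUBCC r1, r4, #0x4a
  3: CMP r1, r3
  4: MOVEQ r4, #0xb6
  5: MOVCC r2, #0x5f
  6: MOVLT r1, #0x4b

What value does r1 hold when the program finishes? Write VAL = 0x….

VAL = 0x4b

[0] flags=1001 → (cmp)
[1] flags=1001 NE?T → r0=0x93
[2] flags=1001 CC?T → r1=0xaf
[3] flags=0011 → (cmp)
[4] flags=0011 EQ?F → skip
[5] flags=0011 CC?F → skip
[6] flags=0011 LT?T → r1=0x4b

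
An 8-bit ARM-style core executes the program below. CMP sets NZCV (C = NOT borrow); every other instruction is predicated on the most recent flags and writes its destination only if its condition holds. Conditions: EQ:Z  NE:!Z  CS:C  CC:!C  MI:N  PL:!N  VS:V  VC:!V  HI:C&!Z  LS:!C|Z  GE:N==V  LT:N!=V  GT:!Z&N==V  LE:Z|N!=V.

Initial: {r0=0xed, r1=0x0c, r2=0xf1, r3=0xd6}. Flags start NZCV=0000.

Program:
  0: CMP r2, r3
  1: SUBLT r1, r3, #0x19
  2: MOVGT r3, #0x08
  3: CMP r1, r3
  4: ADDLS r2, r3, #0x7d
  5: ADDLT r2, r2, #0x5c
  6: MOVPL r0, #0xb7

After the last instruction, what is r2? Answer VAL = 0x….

[0] flags=0010 → (cmp)
[1] flags=0010 LT?F → skip
[2] flags=0010 GT?T → r3=0x08
[3] flags=0010 → (cmp)
[4] flags=0010 LS?F → skip
[5] flags=0010 LT?F → skip
[6] flags=0010 PL?T → r0=0xb7

VAL = 0xf1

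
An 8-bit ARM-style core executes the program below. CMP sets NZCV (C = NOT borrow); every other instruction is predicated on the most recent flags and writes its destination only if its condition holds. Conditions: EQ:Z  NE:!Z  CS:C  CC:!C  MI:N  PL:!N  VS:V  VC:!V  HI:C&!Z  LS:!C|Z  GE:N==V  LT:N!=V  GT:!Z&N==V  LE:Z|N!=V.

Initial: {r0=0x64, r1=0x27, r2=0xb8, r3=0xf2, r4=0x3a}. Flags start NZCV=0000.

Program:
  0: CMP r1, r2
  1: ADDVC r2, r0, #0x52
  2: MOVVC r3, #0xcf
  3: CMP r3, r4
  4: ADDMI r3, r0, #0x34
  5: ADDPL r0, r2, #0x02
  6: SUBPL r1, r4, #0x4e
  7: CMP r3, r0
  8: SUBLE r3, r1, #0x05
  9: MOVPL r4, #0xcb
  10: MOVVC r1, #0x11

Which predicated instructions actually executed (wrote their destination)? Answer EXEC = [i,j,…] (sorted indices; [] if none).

0: ✓ CMP  NZCV=0000
1: ✓ ADDVC  r2←0xb6
2: ✓ MOVVC  r3←0xcf
3: ✓ CMP  NZCV=1010
4: ✓ ADDMI  r3←0x98
5: · ADDPL
6: · SUBPL
7: ✓ CMP  NZCV=0011
8: ✓ SUBLE  r3←0x22
9: ✓ MOVPL  r4←0xcb
10: · MOVVC

EXEC = [1,2,4,8,9]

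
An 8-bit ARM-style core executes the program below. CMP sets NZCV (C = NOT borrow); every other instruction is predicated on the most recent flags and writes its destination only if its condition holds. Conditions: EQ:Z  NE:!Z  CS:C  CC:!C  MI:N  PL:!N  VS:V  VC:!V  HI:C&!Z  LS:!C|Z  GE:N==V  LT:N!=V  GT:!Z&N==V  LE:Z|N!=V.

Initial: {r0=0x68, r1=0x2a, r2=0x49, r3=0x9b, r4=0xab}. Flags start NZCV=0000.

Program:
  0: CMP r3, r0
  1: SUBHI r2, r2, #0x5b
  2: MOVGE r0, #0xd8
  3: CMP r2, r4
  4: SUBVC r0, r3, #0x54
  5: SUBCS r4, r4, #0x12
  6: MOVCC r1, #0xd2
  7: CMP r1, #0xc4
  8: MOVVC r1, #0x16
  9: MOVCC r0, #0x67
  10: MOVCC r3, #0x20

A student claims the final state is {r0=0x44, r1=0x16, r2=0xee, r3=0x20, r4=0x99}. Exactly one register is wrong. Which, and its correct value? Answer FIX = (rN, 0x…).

FIX = (r0, 0x67)

0: ✓ CMP  NZCV=0011
1: ✓ SUBHI  r2←0xee
2: · MOVGE
3: ✓ CMP  NZCV=0010
4: ✓ SUBVC  r0←0x47
5: ✓ SUBCS  r4←0x99
6: · MOVCC
7: ✓ CMP  NZCV=0000
8: ✓ MOVVC  r1←0x16
9: ✓ MOVCC  r0←0x67
10: ✓ MOVCC  r3←0x20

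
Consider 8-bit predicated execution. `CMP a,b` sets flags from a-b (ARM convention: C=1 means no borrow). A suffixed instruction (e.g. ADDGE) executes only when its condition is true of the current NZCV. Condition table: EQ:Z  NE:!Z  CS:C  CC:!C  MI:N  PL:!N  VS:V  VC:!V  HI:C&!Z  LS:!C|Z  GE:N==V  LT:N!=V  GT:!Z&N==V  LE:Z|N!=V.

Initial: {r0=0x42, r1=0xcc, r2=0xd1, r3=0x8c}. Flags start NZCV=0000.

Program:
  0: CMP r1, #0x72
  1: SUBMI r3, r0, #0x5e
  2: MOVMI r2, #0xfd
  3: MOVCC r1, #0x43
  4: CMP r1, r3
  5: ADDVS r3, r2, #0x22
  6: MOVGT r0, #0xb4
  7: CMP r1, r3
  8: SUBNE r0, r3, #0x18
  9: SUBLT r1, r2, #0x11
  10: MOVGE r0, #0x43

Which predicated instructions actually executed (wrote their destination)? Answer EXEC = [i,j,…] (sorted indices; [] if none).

EXEC = [6,8,10]

0: ✓ CMP  NZCV=0011
1: · SUBMI
2: · MOVMI
3: · MOVCC
4: ✓ CMP  NZCV=0010
5: · ADDVS
6: ✓ MOVGT  r0←0xb4
7: ✓ CMP  NZCV=0010
8: ✓ SUBNE  r0←0x74
9: · SUBLT
10: ✓ MOVGE  r0←0x43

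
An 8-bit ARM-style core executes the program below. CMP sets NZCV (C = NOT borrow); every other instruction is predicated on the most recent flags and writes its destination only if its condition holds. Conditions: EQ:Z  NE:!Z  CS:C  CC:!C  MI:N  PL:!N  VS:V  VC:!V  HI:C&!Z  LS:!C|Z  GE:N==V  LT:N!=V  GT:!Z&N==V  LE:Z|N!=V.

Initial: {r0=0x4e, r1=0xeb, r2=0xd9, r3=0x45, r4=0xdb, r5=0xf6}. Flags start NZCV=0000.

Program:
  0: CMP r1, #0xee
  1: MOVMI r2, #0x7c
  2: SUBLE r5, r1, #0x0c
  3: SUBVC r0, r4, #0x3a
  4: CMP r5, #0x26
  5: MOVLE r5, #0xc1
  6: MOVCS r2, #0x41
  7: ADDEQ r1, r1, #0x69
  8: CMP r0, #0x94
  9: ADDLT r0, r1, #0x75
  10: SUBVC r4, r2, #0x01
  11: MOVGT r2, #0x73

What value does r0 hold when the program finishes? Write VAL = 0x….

0: ✓ CMP  NZCV=1000
1: ✓ MOVMI  r2←0x7c
2: ✓ SUBLE  r5←0xdf
3: ✓ SUBVC  r0←0xa1
4: ✓ CMP  NZCV=1010
5: ✓ MOVLE  r5←0xc1
6: ✓ MOVCS  r2←0x41
7: · ADDEQ
8: ✓ CMP  NZCV=0010
9: · ADDLT
10: ✓ SUBVC  r4←0x40
11: ✓ MOVGT  r2←0x73

VAL = 0xa1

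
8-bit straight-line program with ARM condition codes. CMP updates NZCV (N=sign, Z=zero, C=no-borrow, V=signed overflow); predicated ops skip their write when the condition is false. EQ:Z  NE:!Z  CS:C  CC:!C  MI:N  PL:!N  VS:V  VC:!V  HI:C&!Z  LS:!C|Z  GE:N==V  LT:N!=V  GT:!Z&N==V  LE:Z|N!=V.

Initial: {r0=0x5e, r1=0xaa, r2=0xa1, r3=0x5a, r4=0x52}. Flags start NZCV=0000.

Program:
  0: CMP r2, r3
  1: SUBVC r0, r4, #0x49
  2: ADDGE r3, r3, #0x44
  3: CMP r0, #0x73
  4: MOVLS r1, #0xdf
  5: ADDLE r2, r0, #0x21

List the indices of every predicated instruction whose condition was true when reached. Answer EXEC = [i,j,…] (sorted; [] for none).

0: ✓ CMP  NZCV=0011
1: · SUBVC
2: · ADDGE
3: ✓ CMP  NZCV=1000
4: ✓ MOVLS  r1←0xdf
5: ✓ ADDLE  r2←0x7f

EXEC = [4,5]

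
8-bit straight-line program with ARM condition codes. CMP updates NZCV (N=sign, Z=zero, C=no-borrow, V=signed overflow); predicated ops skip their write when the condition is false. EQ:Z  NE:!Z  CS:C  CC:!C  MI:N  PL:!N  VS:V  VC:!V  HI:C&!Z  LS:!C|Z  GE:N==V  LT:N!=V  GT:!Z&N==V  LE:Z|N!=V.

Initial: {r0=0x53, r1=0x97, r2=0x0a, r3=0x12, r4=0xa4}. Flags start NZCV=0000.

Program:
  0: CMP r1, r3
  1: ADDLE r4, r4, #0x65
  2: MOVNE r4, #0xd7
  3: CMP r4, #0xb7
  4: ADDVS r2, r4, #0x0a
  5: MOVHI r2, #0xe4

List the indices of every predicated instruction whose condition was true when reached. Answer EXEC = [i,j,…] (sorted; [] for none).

[0] flags=1010 → (cmp)
[1] flags=1010 LE?T → r4=0x09
[2] flags=1010 NE?T → r4=0xd7
[3] flags=0010 → (cmp)
[4] flags=0010 VS?F → skip
[5] flags=0010 HI?T → r2=0xe4

EXEC = [1,2,5]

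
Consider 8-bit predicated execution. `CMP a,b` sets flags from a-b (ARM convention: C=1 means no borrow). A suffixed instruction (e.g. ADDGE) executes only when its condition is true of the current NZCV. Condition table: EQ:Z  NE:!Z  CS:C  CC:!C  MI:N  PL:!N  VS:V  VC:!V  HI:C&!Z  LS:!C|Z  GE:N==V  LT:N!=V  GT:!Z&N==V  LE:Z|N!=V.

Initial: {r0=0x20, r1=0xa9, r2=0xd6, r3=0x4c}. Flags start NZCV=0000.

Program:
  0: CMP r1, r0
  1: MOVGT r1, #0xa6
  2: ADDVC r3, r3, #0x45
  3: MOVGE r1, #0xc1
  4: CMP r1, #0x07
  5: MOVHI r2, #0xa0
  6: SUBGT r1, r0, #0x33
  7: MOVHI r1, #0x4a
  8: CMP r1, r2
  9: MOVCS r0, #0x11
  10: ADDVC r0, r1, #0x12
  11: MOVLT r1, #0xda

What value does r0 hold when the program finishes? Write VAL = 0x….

VAL = 0x20

0: ✓ CMP  NZCV=1010
1: · MOVGT
2: ✓ ADDVC  r3←0x91
3: · MOVGE
4: ✓ CMP  NZCV=1010
5: ✓ MOVHI  r2←0xa0
6: · SUBGT
7: ✓ MOVHI  r1←0x4a
8: ✓ CMP  NZCV=1001
9: · MOVCS
10: · ADDVC
11: · MOVLT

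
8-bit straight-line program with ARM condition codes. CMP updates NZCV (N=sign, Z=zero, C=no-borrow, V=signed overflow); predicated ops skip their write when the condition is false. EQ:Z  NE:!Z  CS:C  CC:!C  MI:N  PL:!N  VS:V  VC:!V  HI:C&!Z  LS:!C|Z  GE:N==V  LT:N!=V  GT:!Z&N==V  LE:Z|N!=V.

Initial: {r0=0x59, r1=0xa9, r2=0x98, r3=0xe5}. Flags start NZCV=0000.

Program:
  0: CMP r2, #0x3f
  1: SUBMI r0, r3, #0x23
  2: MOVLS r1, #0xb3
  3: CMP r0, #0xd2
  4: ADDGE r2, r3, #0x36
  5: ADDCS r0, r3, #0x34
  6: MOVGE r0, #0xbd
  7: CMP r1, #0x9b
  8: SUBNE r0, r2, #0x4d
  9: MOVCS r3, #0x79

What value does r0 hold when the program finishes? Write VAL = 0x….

VAL = 0xce

[0] flags=0011 → (cmp)
[1] flags=0011 MI?F → skip
[2] flags=0011 LS?F → skip
[3] flags=1001 → (cmp)
[4] flags=1001 GE?T → r2=0x1b
[5] flags=1001 CS?F → skip
[6] flags=1001 GE?T → r0=0xbd
[7] flags=0010 → (cmp)
[8] flags=0010 NE?T → r0=0xce
[9] flags=0010 CS?T → r3=0x79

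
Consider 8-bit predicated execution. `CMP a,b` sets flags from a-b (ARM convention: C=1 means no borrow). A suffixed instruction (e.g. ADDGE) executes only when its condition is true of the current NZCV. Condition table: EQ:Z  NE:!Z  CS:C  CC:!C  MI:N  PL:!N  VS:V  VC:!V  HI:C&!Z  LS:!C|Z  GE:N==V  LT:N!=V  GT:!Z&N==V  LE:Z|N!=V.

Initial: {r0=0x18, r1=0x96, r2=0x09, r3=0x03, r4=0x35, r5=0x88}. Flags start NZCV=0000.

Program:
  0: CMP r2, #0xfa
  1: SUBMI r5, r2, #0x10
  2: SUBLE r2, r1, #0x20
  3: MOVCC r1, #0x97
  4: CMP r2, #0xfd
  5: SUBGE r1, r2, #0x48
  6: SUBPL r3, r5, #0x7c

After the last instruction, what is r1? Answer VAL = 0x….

0: ✓ CMP  NZCV=0000
1: · SUBMI
2: · SUBLE
3: ✓ MOVCC  r1←0x97
4: ✓ CMP  NZCV=0000
5: ✓ SUBGE  r1←0xc1
6: ✓ SUBPL  r3←0x0c

VAL = 0xc1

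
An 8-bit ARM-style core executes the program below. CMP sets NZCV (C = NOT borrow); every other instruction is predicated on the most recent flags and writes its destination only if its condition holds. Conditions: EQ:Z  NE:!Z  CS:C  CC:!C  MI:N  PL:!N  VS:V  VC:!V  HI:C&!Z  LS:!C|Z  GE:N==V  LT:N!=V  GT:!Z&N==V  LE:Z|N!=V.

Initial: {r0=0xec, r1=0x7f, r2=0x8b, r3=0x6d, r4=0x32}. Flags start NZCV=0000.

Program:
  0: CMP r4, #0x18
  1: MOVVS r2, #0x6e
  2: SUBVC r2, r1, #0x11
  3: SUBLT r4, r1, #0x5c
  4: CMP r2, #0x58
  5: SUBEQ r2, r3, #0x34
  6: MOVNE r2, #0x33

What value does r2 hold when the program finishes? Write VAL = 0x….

[0] flags=0010 → (cmp)
[1] flags=0010 VS?F → skip
[2] flags=0010 VC?T → r2=0x6e
[3] flags=0010 LT?F → skip
[4] flags=0010 → (cmp)
[5] flags=0010 EQ?F → skip
[6] flags=0010 NE?T → r2=0x33

VAL = 0x33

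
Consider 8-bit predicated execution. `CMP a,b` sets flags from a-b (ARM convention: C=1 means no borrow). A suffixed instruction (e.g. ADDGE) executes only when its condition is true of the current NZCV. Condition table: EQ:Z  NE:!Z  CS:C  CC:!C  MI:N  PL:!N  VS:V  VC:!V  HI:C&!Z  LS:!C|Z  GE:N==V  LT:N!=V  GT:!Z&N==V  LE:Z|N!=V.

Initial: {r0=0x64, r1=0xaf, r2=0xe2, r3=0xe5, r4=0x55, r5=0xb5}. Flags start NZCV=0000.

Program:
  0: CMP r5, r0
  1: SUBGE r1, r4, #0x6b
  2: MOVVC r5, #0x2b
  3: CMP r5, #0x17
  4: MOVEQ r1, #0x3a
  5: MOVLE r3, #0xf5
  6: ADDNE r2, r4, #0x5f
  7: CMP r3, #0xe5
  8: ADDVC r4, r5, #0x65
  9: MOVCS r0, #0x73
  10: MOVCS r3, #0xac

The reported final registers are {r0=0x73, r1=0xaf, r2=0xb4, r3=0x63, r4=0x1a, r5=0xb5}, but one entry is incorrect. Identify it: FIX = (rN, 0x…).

0: ✓ CMP  NZCV=0011
1: · SUBGE
2: · MOVVC
3: ✓ CMP  NZCV=1010
4: · MOVEQ
5: ✓ MOVLE  r3←0xf5
6: ✓ ADDNE  r2←0xb4
7: ✓ CMP  NZCV=0010
8: ✓ ADDVC  r4←0x1a
9: ✓ MOVCS  r0←0x73
10: ✓ MOVCS  r3←0xac

FIX = (r3, 0xac)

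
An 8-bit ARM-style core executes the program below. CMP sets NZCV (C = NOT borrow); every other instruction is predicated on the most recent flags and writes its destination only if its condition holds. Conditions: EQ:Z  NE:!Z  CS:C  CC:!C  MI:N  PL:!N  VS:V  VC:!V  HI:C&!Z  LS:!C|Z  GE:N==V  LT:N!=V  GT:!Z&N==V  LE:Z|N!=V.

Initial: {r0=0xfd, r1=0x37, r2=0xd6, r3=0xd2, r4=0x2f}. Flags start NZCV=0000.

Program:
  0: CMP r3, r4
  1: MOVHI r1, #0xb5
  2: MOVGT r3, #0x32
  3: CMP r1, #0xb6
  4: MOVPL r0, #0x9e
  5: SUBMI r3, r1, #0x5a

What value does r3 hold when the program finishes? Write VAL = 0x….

VAL = 0x5b

[0] flags=1010 → (cmp)
[1] flags=1010 HI?T → r1=0xb5
[2] flags=1010 GT?F → skip
[3] flags=1000 → (cmp)
[4] flags=1000 PL?F → skip
[5] flags=1000 MI?T → r3=0x5b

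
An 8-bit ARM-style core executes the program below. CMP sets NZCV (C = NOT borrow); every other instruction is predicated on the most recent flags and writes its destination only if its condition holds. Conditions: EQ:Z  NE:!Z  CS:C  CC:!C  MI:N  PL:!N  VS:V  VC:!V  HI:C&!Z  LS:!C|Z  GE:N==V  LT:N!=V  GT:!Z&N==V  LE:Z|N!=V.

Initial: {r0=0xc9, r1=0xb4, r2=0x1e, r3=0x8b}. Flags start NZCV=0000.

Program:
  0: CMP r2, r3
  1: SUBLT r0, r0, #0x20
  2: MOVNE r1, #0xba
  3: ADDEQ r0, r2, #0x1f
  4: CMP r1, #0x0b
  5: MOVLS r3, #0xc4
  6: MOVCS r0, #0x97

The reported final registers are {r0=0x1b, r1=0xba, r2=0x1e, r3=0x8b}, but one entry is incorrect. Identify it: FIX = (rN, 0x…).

0: ✓ CMP  NZCV=1001
1: · SUBLT
2: ✓ MOVNE  r1←0xba
3: · ADDEQ
4: ✓ CMP  NZCV=1010
5: · MOVLS
6: ✓ MOVCS  r0←0x97

FIX = (r0, 0x97)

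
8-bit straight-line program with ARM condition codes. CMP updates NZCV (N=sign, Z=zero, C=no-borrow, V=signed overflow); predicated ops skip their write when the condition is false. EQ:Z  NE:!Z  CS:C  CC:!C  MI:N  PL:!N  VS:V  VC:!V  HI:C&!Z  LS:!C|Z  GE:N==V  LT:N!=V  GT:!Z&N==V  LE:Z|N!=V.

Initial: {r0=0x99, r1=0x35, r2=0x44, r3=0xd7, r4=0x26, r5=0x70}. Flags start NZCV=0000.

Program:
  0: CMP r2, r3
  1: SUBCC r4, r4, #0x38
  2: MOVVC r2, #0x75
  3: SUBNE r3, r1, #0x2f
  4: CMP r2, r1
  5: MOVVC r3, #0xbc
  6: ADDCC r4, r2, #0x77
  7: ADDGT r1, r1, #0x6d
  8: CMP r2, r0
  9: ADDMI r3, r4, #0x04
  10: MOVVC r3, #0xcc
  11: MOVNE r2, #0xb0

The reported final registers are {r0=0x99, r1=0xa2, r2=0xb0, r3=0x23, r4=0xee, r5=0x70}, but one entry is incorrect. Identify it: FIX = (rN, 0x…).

[0] flags=0000 → (cmp)
[1] flags=0000 CC?T → r4=0xee
[2] flags=0000 VC?T → r2=0x75
[3] flags=0000 NE?T → r3=0x06
[4] flags=0010 → (cmp)
[5] flags=0010 VC?T → r3=0xbc
[6] flags=0010 CC?F → skip
[7] flags=0010 GT?T → r1=0xa2
[8] flags=1001 → (cmp)
[9] flags=1001 MI?T → r3=0xf2
[10] flags=1001 VC?F → skip
[11] flags=1001 NE?T → r2=0xb0

FIX = (r3, 0xf2)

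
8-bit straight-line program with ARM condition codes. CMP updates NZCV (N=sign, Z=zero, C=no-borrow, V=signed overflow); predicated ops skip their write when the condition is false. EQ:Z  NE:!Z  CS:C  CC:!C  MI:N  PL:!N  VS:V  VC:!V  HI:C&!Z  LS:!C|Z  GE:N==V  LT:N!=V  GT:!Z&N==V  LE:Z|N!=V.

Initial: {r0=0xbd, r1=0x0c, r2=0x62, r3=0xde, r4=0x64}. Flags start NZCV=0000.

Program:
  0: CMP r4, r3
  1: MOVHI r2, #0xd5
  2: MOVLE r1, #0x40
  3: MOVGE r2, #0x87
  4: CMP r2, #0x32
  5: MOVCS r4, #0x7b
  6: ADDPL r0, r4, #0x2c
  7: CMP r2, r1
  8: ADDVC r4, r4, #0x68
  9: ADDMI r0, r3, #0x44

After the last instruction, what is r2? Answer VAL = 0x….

0: ✓ CMP  NZCV=1001
1: · MOVHI
2: · MOVLE
3: ✓ MOVGE  r2←0x87
4: ✓ CMP  NZCV=0011
5: ✓ MOVCS  r4←0x7b
6: ✓ ADDPL  r0←0xa7
7: ✓ CMP  NZCV=0011
8: · ADDVC
9: · ADDMI

VAL = 0x87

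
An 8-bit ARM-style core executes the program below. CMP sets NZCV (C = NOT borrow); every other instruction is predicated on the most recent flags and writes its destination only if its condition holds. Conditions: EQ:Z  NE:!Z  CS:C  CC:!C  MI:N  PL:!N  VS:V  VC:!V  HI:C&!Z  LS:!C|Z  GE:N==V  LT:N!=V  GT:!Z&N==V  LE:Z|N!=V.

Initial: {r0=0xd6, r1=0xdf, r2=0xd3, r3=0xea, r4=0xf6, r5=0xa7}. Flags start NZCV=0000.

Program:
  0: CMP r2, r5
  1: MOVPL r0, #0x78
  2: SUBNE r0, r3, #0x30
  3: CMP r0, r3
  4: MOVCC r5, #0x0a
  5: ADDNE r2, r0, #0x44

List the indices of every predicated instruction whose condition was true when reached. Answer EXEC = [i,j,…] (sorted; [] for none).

0: ✓ CMP  NZCV=0010
1: ✓ MOVPL  r0←0x78
2: ✓ SUBNE  r0←0xba
3: ✓ CMP  NZCV=1000
4: ✓ MOVCC  r5←0x0a
5: ✓ ADDNE  r2←0xfe

EXEC = [1,2,4,5]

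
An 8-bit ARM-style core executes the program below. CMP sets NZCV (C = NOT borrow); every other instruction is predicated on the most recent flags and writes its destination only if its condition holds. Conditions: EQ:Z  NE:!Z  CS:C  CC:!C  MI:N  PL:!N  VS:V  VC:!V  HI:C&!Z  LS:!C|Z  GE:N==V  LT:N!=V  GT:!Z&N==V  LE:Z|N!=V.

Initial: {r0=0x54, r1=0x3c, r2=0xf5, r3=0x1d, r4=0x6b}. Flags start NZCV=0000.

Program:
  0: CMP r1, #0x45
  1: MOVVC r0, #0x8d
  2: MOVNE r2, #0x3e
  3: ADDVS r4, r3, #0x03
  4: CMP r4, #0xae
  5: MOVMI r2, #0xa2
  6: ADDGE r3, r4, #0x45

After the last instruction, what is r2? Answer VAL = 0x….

0: ✓ CMP  NZCV=1000
1: ✓ MOVVC  r0←0x8d
2: ✓ MOVNE  r2←0x3e
3: · ADDVS
4: ✓ CMP  NZCV=1001
5: ✓ MOVMI  r2←0xa2
6: ✓ ADDGE  r3←0xb0

VAL = 0xa2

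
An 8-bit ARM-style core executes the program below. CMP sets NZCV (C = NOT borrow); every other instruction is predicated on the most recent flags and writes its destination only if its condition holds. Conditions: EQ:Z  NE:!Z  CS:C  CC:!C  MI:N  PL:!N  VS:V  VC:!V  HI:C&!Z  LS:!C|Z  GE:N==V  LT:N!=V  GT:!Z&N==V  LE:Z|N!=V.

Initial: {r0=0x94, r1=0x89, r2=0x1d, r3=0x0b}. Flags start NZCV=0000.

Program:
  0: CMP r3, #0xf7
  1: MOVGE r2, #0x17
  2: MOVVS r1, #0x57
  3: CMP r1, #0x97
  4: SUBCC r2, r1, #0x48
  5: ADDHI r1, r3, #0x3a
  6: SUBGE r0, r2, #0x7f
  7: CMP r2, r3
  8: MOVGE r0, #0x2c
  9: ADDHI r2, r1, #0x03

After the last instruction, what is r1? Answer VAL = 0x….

0: ✓ CMP  NZCV=0000
1: ✓ MOVGE  r2←0x17
2: · MOVVS
3: ✓ CMP  NZCV=1000
4: ✓ SUBCC  r2←0x41
5: · ADDHI
6: · SUBGE
7: ✓ CMP  NZCV=0010
8: ✓ MOVGE  r0←0x2c
9: ✓ ADDHI  r2←0x8c

VAL = 0x89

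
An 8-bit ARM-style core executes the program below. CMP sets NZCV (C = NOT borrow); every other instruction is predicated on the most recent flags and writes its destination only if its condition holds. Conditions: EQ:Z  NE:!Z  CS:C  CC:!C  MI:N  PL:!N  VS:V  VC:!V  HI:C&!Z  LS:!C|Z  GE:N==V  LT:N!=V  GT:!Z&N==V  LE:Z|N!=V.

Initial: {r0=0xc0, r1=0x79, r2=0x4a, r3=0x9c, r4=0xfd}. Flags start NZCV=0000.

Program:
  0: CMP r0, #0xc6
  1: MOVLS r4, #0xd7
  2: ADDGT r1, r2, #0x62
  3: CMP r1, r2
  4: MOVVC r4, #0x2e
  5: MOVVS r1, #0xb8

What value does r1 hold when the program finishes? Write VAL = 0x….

VAL = 0x79

0: ✓ CMP  NZCV=1000
1: ✓ MOVLS  r4←0xd7
2: · ADDGT
3: ✓ CMP  NZCV=0010
4: ✓ MOVVC  r4←0x2e
5: · MOVVS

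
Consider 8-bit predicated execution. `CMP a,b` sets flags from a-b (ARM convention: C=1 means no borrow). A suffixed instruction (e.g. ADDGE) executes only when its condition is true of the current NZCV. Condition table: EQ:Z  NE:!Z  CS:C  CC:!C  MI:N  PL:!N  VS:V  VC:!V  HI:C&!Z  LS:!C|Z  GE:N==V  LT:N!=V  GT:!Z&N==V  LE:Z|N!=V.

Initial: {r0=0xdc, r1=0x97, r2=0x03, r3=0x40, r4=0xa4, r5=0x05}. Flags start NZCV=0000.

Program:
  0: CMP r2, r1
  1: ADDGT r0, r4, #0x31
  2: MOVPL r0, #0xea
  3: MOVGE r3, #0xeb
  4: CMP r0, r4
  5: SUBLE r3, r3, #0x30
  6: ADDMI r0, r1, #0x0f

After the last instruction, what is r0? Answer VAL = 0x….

0: ✓ CMP  NZCV=0000
1: ✓ ADDGT  r0←0xd5
2: ✓ MOVPL  r0←0xea
3: ✓ MOVGE  r3←0xeb
4: ✓ CMP  NZCV=0010
5: · SUBLE
6: · ADDMI

VAL = 0xea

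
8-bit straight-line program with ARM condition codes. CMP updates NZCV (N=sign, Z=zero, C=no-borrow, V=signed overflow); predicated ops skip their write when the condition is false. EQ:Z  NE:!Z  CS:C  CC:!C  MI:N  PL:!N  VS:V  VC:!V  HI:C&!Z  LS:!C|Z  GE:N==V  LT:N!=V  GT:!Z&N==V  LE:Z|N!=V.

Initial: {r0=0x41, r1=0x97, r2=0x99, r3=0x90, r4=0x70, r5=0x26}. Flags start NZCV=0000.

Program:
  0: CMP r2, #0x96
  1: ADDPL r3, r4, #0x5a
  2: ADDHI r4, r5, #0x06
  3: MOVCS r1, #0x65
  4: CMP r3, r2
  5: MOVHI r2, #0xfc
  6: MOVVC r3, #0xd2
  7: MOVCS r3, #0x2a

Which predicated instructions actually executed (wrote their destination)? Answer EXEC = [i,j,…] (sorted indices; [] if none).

0: ✓ CMP  NZCV=0010
1: ✓ ADDPL  r3←0xca
2: ✓ ADDHI  r4←0x2c
3: ✓ MOVCS  r1←0x65
4: ✓ CMP  NZCV=0010
5: ✓ MOVHI  r2←0xfc
6: ✓ MOVVC  r3←0xd2
7: ✓ MOVCS  r3←0x2a

EXEC = [1,2,3,5,6,7]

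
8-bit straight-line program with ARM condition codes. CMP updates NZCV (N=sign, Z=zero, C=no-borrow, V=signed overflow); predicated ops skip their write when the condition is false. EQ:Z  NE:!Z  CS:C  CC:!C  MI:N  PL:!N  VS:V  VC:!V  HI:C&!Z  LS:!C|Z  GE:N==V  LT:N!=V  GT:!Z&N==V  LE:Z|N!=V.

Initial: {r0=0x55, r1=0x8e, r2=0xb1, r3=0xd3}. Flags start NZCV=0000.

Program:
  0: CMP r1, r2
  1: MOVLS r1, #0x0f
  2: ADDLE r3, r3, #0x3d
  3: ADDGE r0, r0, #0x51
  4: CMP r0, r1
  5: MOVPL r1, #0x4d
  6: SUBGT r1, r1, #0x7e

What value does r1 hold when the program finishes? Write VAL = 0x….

[0] flags=1000 → (cmp)
[1] flags=1000 LS?T → r1=0x0f
[2] flags=1000 LE?T → r3=0x10
[3] flags=1000 GE?F → skip
[4] flags=0010 → (cmp)
[5] flags=0010 PL?T → r1=0x4d
[6] flags=0010 GT?T → r1=0xcf

VAL = 0xcf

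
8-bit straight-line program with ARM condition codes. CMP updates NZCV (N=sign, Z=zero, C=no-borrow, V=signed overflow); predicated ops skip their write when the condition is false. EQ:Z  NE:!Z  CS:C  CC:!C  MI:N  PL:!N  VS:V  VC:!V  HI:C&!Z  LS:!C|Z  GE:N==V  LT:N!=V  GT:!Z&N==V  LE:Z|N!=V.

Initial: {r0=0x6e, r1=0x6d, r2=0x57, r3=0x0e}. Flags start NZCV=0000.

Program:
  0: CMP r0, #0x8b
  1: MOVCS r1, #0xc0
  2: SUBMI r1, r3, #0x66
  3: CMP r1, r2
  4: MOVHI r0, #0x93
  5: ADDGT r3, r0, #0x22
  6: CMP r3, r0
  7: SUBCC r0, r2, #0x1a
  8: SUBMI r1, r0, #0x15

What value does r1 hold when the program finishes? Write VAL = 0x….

VAL = 0xa8

0: ✓ CMP  NZCV=1001
1: · MOVCS
2: ✓ SUBMI  r1←0xa8
3: ✓ CMP  NZCV=0011
4: ✓ MOVHI  r0←0x93
5: · ADDGT
6: ✓ CMP  NZCV=0000
7: ✓ SUBCC  r0←0x3d
8: · SUBMI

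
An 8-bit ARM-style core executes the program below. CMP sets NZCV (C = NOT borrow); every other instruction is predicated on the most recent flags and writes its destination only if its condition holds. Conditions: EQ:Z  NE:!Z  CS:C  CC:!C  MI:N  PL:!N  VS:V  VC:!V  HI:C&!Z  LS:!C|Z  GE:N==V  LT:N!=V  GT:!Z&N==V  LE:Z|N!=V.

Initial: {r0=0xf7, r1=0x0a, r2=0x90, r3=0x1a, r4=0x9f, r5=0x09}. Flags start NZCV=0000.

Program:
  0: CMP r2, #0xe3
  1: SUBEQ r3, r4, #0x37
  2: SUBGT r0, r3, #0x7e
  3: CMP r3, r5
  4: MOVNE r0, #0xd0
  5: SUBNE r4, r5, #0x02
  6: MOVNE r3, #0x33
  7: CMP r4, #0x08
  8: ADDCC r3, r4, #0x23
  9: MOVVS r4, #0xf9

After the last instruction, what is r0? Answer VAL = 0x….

0: ✓ CMP  NZCV=1000
1: · SUBEQ
2: · SUBGT
3: ✓ CMP  NZCV=0010
4: ✓ MOVNE  r0←0xd0
5: ✓ SUBNE  r4←0x07
6: ✓ MOVNE  r3←0x33
7: ✓ CMP  NZCV=1000
8: ✓ ADDCC  r3←0x2a
9: · MOVVS

VAL = 0xd0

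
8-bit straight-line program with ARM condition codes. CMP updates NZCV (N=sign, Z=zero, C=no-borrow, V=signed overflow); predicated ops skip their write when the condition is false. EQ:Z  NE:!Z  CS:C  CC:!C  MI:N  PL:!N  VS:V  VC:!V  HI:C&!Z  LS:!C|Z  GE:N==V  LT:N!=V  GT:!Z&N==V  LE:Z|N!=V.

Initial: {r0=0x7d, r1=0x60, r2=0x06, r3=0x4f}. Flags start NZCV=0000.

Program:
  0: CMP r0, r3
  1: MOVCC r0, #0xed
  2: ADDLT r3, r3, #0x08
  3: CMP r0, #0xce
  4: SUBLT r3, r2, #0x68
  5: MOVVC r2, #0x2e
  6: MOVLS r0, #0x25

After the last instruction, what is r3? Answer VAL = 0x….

VAL = 0x4f

[0] flags=0010 → (cmp)
[1] flags=0010 CC?F → skip
[2] flags=0010 LT?F → skip
[3] flags=1001 → (cmp)
[4] flags=1001 LT?F → skip
[5] flags=1001 VC?F → skip
[6] flags=1001 LS?T → r0=0x25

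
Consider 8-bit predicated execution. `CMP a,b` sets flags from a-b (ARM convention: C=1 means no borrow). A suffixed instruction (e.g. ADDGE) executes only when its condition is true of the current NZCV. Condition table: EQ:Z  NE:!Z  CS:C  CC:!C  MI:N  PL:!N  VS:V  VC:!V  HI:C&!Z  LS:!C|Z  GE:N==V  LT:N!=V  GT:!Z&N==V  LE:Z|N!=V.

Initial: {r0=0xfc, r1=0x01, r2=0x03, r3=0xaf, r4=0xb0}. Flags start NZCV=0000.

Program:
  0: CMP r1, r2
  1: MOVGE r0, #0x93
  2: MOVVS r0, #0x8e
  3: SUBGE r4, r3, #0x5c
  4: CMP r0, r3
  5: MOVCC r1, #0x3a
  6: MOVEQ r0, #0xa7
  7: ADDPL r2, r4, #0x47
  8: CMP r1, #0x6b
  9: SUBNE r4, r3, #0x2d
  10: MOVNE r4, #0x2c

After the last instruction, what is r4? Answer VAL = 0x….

VAL = 0x2c

0: ✓ CMP  NZCV=1000
1: · MOVGE
2: · MOVVS
3: · SUBGE
4: ✓ CMP  NZCV=0010
5: · MOVCC
6: · MOVEQ
7: ✓ ADDPL  r2←0xf7
8: ✓ CMP  NZCV=1000
9: ✓ SUBNE  r4←0x82
10: ✓ MOVNE  r4←0x2c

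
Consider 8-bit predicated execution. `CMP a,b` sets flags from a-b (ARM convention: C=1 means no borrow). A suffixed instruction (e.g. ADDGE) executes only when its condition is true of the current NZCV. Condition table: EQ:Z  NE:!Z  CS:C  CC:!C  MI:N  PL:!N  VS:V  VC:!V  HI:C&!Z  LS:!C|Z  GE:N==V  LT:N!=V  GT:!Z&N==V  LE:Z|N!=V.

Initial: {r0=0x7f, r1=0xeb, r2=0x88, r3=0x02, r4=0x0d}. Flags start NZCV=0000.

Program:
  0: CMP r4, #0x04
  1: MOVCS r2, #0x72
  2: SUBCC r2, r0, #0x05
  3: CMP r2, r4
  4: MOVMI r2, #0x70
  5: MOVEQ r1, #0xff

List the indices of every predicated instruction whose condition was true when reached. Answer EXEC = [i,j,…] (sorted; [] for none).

0: ✓ CMP  NZCV=0010
1: ✓ MOVCS  r2←0x72
2: · SUBCC
3: ✓ CMP  NZCV=0010
4: · MOVMI
5: · MOVEQ

EXEC = [1]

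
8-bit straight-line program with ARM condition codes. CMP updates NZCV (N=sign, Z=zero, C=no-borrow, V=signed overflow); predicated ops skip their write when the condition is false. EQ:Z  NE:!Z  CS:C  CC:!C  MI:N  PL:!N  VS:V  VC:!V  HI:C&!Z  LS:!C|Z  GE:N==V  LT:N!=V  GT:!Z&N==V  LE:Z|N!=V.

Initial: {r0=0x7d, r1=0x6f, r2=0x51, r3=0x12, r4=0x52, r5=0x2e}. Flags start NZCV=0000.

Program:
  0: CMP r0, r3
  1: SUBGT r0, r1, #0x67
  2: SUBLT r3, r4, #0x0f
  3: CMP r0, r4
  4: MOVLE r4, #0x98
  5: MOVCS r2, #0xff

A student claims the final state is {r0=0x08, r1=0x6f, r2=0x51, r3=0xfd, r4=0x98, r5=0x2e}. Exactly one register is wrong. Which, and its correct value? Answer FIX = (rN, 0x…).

0: ✓ CMP  NZCV=0010
1: ✓ SUBGT  r0←0x08
2: · SUBLT
3: ✓ CMP  NZCV=1000
4: ✓ MOVLE  r4←0x98
5: · MOVCS

FIX = (r3, 0x12)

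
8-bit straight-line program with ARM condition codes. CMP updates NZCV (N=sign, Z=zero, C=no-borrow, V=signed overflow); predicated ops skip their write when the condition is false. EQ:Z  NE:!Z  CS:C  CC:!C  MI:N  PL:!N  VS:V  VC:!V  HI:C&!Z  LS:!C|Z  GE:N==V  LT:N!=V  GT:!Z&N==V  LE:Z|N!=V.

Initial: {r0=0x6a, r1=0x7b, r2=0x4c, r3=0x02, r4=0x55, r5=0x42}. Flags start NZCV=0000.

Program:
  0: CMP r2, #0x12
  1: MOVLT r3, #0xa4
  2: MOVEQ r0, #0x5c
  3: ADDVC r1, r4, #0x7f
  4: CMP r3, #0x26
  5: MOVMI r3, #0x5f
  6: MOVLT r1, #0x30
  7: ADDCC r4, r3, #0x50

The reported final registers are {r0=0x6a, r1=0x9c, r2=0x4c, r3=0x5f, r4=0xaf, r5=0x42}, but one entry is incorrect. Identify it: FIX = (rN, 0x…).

FIX = (r1, 0x30)

[0] flags=0010 → (cmp)
[1] flags=0010 LT?F → skip
[2] flags=0010 EQ?F → skip
[3] flags=0010 VC?T → r1=0xd4
[4] flags=1000 → (cmp)
[5] flags=1000 MI?T → r3=0x5f
[6] flags=1000 LT?T → r1=0x30
[7] flags=1000 CC?T → r4=0xaf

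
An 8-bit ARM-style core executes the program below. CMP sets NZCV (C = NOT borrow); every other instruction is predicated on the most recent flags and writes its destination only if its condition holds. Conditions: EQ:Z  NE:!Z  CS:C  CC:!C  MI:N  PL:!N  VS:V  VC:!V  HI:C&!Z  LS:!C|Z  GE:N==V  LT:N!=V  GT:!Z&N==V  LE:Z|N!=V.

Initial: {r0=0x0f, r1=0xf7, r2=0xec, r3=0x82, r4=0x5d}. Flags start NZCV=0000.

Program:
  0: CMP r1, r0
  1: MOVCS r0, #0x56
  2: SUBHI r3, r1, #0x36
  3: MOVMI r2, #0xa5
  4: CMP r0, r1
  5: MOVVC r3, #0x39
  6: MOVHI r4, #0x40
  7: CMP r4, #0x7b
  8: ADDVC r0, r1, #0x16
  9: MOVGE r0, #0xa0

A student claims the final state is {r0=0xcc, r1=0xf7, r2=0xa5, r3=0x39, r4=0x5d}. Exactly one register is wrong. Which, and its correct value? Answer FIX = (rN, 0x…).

[0] flags=1010 → (cmp)
[1] flags=1010 CS?T → r0=0x56
[2] flags=1010 HI?T → r3=0xc1
[3] flags=1010 MI?T → r2=0xa5
[4] flags=0000 → (cmp)
[5] flags=0000 VC?T → r3=0x39
[6] flags=0000 HI?F → skip
[7] flags=1000 → (cmp)
[8] flags=1000 VC?T → r0=0x0d
[9] flags=1000 GE?F → skip

FIX = (r0, 0x0d)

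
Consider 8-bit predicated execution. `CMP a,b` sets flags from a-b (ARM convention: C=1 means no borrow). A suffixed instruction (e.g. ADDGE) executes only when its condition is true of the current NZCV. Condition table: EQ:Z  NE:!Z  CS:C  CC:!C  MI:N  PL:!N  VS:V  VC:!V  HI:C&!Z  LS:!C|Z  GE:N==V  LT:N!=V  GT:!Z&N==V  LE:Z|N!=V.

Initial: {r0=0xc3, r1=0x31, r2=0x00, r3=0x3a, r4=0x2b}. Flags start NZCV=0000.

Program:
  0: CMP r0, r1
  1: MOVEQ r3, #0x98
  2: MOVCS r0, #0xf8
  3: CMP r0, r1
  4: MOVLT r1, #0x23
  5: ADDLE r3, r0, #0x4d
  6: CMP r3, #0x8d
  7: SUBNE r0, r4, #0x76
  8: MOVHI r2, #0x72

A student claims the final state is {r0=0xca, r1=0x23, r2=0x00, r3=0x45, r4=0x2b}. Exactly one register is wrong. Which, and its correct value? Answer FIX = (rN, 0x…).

[0] flags=1010 → (cmp)
[1] flags=1010 EQ?F → skip
[2] flags=1010 CS?T → r0=0xf8
[3] flags=1010 → (cmp)
[4] flags=1010 LT?T → r1=0x23
[5] flags=1010 LE?T → r3=0x45
[6] flags=1001 → (cmp)
[7] flags=1001 NE?T → r0=0xb5
[8] flags=1001 HI?F → skip

FIX = (r0, 0xb5)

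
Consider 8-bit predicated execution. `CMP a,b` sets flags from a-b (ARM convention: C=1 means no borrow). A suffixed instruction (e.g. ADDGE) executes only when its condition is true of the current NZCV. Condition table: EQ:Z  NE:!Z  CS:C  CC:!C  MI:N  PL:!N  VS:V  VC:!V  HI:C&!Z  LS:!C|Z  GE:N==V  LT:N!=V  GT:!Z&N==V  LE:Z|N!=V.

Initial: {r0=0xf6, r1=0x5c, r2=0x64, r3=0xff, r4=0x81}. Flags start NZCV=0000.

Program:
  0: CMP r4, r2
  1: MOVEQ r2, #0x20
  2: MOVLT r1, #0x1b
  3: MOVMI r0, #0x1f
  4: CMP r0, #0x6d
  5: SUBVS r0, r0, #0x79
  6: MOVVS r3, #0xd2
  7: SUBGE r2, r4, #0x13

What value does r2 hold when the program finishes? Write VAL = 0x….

0: ✓ CMP  NZCV=0011
1: · MOVEQ
2: ✓ MOVLT  r1←0x1b
3: · MOVMI
4: ✓ CMP  NZCV=1010
5: · SUBVS
6: · MOVVS
7: · SUBGE

VAL = 0x64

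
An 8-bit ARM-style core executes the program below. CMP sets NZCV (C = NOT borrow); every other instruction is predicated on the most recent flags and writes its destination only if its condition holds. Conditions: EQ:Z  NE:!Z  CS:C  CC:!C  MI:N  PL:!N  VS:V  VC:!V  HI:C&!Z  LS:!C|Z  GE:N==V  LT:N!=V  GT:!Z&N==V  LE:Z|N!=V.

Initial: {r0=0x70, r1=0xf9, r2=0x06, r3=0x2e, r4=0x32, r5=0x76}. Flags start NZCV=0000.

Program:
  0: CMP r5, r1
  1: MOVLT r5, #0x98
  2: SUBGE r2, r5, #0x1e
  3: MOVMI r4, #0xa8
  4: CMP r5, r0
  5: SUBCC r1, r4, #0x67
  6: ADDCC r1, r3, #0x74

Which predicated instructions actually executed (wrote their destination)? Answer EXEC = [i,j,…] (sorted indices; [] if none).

EXEC = [2]

[0] flags=0000 → (cmp)
[1] flags=0000 LT?F → skip
[2] flags=0000 GE?T → r2=0x58
[3] flags=0000 MI?F → skip
[4] flags=0010 → (cmp)
[5] flags=0010 CC?F → skip
[6] flags=0010 CC?F → skip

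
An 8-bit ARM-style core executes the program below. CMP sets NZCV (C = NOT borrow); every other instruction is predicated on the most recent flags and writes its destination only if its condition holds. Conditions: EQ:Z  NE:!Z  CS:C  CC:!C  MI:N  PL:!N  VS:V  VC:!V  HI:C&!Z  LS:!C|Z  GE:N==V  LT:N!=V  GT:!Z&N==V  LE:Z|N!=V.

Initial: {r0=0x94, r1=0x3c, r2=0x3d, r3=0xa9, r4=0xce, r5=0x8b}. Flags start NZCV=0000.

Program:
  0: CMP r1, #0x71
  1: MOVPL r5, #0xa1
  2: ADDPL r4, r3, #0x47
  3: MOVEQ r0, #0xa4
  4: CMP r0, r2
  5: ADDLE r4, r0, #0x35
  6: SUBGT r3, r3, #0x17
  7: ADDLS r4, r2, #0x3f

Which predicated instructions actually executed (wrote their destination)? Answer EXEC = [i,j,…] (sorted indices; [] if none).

EXEC = [5]

0: ✓ CMP  NZCV=1000
1: · MOVPL
2: · ADDPL
3: · MOVEQ
4: ✓ CMP  NZCV=0011
5: ✓ ADDLE  r4←0xc9
6: · SUBGT
7: · ADDLS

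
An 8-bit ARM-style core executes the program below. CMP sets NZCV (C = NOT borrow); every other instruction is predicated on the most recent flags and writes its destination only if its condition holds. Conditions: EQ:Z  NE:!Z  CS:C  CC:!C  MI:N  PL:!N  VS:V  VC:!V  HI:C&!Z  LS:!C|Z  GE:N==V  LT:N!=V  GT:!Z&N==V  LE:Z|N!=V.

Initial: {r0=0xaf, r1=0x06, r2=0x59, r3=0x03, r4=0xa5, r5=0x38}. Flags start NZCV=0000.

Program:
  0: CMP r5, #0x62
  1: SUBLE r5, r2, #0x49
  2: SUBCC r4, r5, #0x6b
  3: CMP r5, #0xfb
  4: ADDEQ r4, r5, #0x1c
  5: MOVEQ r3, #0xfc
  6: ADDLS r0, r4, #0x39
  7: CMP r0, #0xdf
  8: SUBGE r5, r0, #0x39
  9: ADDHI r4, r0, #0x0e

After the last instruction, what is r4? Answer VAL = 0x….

VAL = 0xa5

0: ✓ CMP  NZCV=1000
1: ✓ SUBLE  r5←0x10
2: ✓ SUBCC  r4←0xa5
3: ✓ CMP  NZCV=0000
4: · ADDEQ
5: · MOVEQ
6: ✓ ADDLS  r0←0xde
7: ✓ CMP  NZCV=1000
8: · SUBGE
9: · ADDHI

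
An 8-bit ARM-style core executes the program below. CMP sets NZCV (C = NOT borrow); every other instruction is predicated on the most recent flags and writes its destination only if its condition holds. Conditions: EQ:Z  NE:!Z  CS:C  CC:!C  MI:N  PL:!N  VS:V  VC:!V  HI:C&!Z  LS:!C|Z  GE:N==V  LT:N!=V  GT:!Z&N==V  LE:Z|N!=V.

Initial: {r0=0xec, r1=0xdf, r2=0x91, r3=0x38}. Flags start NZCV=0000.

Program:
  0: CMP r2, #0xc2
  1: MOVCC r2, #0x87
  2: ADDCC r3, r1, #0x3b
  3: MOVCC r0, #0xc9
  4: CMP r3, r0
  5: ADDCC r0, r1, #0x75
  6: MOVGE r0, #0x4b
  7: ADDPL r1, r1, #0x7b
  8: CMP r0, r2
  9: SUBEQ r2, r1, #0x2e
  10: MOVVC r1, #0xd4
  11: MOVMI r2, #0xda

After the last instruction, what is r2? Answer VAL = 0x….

[0] flags=1000 → (cmp)
[1] flags=1000 CC?T → r2=0x87
[2] flags=1000 CC?T → r3=0x1a
[3] flags=1000 CC?T → r0=0xc9
[4] flags=0000 → (cmp)
[5] flags=0000 CC?T → r0=0x54
[6] flags=0000 GE?T → r0=0x4b
[7] flags=0000 PL?T → r1=0x5a
[8] flags=1001 → (cmp)
[9] flags=1001 EQ?F → skip
[10] flags=1001 VC?F → skip
[11] flags=1001 MI?T → r2=0xda

VAL = 0xda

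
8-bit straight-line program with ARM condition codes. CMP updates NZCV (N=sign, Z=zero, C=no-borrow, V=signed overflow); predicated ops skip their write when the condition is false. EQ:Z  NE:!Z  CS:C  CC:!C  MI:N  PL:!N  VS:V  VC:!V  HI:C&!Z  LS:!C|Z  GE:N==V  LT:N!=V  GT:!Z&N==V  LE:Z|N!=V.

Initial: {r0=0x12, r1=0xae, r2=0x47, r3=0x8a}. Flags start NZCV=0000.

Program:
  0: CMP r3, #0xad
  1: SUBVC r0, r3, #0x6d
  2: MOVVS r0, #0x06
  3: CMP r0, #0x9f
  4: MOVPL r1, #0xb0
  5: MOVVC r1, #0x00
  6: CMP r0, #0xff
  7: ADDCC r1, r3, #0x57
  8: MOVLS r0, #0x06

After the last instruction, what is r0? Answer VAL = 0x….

[0] flags=1000 → (cmp)
[1] flags=1000 VC?T → r0=0x1d
[2] flags=1000 VS?F → skip
[3] flags=0000 → (cmp)
[4] flags=0000 PL?T → r1=0xb0
[5] flags=0000 VC?T → r1=0x00
[6] flags=0000 → (cmp)
[7] flags=0000 CC?T → r1=0xe1
[8] flags=0000 LS?T → r0=0x06

VAL = 0x06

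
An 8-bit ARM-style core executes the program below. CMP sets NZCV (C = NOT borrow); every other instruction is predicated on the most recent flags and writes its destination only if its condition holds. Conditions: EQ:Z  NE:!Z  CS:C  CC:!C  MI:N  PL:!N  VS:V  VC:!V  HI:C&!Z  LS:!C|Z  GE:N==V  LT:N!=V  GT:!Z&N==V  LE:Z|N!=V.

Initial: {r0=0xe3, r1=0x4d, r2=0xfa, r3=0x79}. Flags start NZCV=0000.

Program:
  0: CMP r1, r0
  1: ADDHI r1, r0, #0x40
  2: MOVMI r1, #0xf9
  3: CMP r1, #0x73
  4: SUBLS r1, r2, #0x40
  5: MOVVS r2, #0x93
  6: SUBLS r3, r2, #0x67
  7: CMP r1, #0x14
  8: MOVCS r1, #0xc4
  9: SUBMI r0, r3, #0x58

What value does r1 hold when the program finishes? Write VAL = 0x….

[0] flags=0000 → (cmp)
[1] flags=0000 HI?F → skip
[2] flags=0000 MI?F → skip
[3] flags=1000 → (cmp)
[4] flags=1000 LS?T → r1=0xba
[5] flags=1000 VS?F → skip
[6] flags=1000 LS?T → r3=0x93
[7] flags=1010 → (cmp)
[8] flags=1010 CS?T → r1=0xc4
[9] flags=1010 MI?T → r0=0x3b

VAL = 0xc4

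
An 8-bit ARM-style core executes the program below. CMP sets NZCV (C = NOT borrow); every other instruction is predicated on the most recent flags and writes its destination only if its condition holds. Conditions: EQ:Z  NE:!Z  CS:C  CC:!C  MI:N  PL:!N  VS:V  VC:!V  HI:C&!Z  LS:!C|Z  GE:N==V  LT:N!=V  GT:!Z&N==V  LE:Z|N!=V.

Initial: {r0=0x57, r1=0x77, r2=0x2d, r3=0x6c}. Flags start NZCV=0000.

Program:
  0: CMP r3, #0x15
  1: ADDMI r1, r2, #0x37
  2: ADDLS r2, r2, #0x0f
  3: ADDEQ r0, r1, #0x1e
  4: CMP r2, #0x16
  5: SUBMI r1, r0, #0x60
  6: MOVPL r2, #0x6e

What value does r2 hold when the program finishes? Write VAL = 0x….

VAL = 0x6e

0: ✓ CMP  NZCV=0010
1: · ADDMI
2: · ADDLS
3: · ADDEQ
4: ✓ CMP  NZCV=0010
5: · SUBMI
6: ✓ MOVPL  r2←0x6e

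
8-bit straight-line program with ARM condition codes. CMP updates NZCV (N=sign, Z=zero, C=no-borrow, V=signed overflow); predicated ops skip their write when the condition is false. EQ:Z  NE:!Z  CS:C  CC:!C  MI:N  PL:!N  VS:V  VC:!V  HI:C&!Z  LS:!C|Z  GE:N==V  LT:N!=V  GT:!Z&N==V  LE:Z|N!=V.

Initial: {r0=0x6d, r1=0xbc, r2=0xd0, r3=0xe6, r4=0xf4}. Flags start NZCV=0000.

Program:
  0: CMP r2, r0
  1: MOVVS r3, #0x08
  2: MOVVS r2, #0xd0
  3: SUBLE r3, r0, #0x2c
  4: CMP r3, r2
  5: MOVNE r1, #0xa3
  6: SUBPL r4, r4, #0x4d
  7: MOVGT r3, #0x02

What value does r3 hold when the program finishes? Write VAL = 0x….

[0] flags=0011 → (cmp)
[1] flags=0011 VS?T → r3=0x08
[2] flags=0011 VS?T → r2=0xd0
[3] flags=0011 LE?T → r3=0x41
[4] flags=0000 → (cmp)
[5] flags=0000 NE?T → r1=0xa3
[6] flags=0000 PL?T → r4=0xa7
[7] flags=0000 GT?T → r3=0x02

VAL = 0x02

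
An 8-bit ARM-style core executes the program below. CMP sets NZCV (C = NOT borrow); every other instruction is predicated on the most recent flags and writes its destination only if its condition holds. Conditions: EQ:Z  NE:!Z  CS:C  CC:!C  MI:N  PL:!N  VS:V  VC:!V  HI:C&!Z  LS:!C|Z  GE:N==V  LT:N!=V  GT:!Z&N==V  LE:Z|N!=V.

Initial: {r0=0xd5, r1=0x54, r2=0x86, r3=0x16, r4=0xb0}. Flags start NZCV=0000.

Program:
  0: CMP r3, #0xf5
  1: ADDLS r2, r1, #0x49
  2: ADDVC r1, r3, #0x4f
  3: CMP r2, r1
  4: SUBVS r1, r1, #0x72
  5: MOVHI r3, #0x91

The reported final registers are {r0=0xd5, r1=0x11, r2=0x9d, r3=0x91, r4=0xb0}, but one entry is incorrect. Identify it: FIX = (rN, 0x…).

FIX = (r1, 0xf3)

[0] flags=0000 → (cmp)
[1] flags=0000 LS?T → r2=0x9d
[2] flags=0000 VC?T → r1=0x65
[3] flags=0011 → (cmp)
[4] flags=0011 VS?T → r1=0xf3
[5] flags=0011 HI?T → r3=0x91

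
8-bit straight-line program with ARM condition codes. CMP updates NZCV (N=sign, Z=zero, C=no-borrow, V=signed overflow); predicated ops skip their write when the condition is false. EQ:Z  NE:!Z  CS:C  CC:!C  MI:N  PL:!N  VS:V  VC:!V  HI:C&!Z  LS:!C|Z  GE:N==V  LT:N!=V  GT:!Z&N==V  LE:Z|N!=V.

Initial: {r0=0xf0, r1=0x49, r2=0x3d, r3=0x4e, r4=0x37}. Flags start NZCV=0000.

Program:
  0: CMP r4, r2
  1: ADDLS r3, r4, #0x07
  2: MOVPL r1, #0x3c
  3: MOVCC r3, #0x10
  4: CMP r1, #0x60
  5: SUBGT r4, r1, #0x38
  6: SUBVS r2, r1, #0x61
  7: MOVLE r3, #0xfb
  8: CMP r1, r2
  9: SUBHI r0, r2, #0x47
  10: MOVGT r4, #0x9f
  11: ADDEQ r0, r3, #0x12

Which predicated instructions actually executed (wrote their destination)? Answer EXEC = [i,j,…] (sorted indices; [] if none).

[0] flags=1000 → (cmp)
[1] flags=1000 LS?T → r3=0x3e
[2] flags=1000 PL?F → skip
[3] flags=1000 CC?T → r3=0x10
[4] flags=1000 → (cmp)
[5] flags=1000 GT?F → skip
[6] flags=1000 VS?F → skip
[7] flags=1000 LE?T → r3=0xfb
[8] flags=0010 → (cmp)
[9] flags=0010 HI?T → r0=0xf6
[10] flags=0010 GT?T → r4=0x9f
[11] flags=0010 EQ?F → skip

EXEC = [1,3,7,9,10]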